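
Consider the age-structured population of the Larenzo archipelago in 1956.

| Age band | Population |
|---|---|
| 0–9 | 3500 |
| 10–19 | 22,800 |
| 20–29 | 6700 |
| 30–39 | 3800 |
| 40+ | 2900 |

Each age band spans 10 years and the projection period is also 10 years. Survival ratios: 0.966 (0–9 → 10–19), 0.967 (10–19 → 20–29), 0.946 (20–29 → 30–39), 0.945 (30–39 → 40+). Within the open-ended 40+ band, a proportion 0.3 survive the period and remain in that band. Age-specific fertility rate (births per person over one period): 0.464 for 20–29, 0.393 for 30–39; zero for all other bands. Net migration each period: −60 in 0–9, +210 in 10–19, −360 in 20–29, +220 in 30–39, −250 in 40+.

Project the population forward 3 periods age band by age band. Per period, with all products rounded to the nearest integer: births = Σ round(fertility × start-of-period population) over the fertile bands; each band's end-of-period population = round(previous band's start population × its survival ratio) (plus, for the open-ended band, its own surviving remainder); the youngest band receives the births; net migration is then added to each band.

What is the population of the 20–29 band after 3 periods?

Call the bands 1 to 5, youngest first.
— Period 1 —
Births: 6700 * 0.464 = 3109 ; 3800 * 0.393 = 1493 ⇒ total 4602
Band 2: 3500 * 0.966 = 3381
Band 3: 22800 * 0.967 = 22048
Band 4: 6700 * 0.946 = 6338
Band 5: 3800 * 0.945 + 2900 * 0.3 = 3591 + 870 = 4461
Net migration: Band 1 − 60 → 4542; Band 2 + 210 → 3591; Band 3 − 360 → 21688; Band 4 + 220 → 6558; Band 5 − 250 → 4211
→ [4542, 3591, 21688, 6558, 4211]
— Period 2 —
Births: 21688 * 0.464 = 10063 ; 6558 * 0.393 = 2577 ⇒ total 12640
Band 2: 4542 * 0.966 = 4388
Band 3: 3591 * 0.967 = 3472
Band 4: 21688 * 0.946 = 20517
Band 5: 6558 * 0.945 + 4211 * 0.3 = 6197 + 1263 = 7460
Net migration: Band 1 − 60 → 12580; Band 2 + 210 → 4598; Band 3 − 360 → 3112; Band 4 + 220 → 20737; Band 5 − 250 → 7210
→ [12580, 4598, 3112, 20737, 7210]
— Period 3 —
Births: 3112 * 0.464 = 1444 ; 20737 * 0.393 = 8150 ⇒ total 9594
Band 2: 12580 * 0.966 = 12152
Band 3: 4598 * 0.967 = 4446
Band 4: 3112 * 0.946 = 2944
Band 5: 20737 * 0.945 + 7210 * 0.3 = 19596 + 2163 = 21759
Net migration: Band 1 − 60 → 9534; Band 2 + 210 → 12362; Band 3 − 360 → 4086; Band 4 + 220 → 3164; Band 5 − 250 → 21509
→ [9534, 12362, 4086, 3164, 21509]

4086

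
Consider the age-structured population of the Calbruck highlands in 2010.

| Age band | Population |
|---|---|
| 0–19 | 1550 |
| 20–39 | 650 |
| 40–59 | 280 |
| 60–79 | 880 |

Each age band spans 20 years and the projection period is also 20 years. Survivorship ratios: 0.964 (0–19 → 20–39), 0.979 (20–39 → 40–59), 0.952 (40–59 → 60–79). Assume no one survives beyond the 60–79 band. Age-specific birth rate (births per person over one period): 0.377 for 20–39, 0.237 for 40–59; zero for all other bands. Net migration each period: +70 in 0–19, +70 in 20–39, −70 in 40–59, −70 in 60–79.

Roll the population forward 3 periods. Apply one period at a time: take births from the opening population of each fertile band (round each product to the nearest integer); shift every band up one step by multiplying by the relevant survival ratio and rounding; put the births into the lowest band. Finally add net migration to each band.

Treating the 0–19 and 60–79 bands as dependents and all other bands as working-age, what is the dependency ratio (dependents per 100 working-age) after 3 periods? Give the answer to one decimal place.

Call the bands 1 to 4, youngest first.
Period 1.
Births: 650 × 0.377 = 245 ; 280 × 0.237 = 66 → total 311
Band 2: 1550 × 0.964 = 1494
Band 3: 650 × 0.979 = 636
Band 4: 280 × 0.952 = 267
Net migration: Band 1 + 70 → 381; Band 2 + 70 → 1564; Band 3 − 70 → 566; Band 4 − 70 → 197
Population now: 0–19=381, 20–39=1564, 40–59=566, 60–79=197
Period 2.
Births: 1564 × 0.377 = 590 ; 566 × 0.237 = 134 → total 724
Band 2: 381 × 0.964 = 367
Band 3: 1564 × 0.979 = 1531
Band 4: 566 × 0.952 = 539
Net migration: Band 1 + 70 → 794; Band 2 + 70 → 437; Band 3 − 70 → 1461; Band 4 − 70 → 469
Population now: 0–19=794, 20–39=437, 40–59=1461, 60–79=469
Period 3.
Births: 437 × 0.377 = 165 ; 1461 × 0.237 = 346 → total 511
Band 2: 794 × 0.964 = 765
Band 3: 437 × 0.979 = 428
Band 4: 1461 × 0.952 = 1391
Net migration: Band 1 + 70 → 581; Band 2 + 70 → 835; Band 3 − 70 → 358; Band 4 − 70 → 1321
Population now: 0–19=581, 20–39=835, 40–59=358, 60–79=1321
Dependents (band 0–19 + band 60–79) = 581 + 1321 = 1902; working-age = 1193; ratio = 1902/1193 × 100 = 159.4

159.4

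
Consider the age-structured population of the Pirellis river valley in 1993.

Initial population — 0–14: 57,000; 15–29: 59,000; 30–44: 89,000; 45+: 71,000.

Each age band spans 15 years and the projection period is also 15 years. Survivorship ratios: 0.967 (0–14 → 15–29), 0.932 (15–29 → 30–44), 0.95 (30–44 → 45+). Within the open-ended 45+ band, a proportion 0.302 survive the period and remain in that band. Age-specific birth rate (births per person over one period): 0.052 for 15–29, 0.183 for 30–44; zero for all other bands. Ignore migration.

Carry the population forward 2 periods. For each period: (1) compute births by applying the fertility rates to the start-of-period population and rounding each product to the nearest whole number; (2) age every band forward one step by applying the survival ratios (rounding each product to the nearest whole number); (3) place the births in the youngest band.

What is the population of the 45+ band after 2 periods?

Period 1.
Births: 59000 × 0.052 = 3068 ; 89000 × 0.183 = 16287 ⇒ total 19355
15–29: 57000 × 0.967 = 55119
30–44: 59000 × 0.932 = 54988
45+: 89000 × 0.95 + 71000 × 0.302 = 84550 + 21442 = 105992
End of period: [19355, 55119, 54988, 105992]
Period 2.
Births: 55119 × 0.052 = 2866 ; 54988 × 0.183 = 10063 ⇒ total 12929
15–29: 19355 × 0.967 = 18716
30–44: 55119 × 0.932 = 51371
45+: 54988 × 0.95 + 105992 × 0.302 = 52239 + 32010 = 84249
End of period: [12929, 18716, 51371, 84249]

84249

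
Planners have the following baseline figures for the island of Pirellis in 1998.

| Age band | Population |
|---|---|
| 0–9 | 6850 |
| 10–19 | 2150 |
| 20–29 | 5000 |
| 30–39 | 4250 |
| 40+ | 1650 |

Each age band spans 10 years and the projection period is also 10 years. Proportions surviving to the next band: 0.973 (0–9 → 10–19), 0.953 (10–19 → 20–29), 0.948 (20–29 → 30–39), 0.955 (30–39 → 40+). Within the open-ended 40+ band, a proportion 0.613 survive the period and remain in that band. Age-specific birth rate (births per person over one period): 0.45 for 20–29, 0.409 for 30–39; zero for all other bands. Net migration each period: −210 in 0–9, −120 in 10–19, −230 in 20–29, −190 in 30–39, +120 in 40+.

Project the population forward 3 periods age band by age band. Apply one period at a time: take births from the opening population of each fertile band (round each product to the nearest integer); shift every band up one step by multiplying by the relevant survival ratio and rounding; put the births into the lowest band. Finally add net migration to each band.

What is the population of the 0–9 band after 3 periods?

3120

(Groups numbered youngest = 1 to oldest = 5.)
— Period 1 —
Births: 5000 × 0.45 = 2250  |  4250 × 0.409 = 1738 → 3988
Group 2: 6850 × 0.973 = 6665
Group 3: 2150 × 0.953 = 2049
Group 4: 5000 × 0.948 = 4740
Group 5: 4250 × 0.955 + 1650 × 0.613 = 4059 + 1011 = 5070
Net migration: Group 1 − 210 → 3778; Group 2 − 120 → 6545; Group 3 − 230 → 1819; Group 4 − 190 → 4550; Group 5 + 120 → 5190
End of period: [3778, 6545, 1819, 4550, 5190]
— Period 2 —
Births: 1819 × 0.45 = 819  |  4550 × 0.409 = 1861 → 2680
Group 2: 3778 × 0.973 = 3676
Group 3: 6545 × 0.953 = 6237
Group 4: 1819 × 0.948 = 1724
Group 5: 4550 × 0.955 + 5190 × 0.613 = 4345 + 3181 = 7526
Net migration: Group 1 − 210 → 2470; Group 2 − 120 → 3556; Group 3 − 230 → 6007; Group 4 − 190 → 1534; Group 5 + 120 → 7646
End of period: [2470, 3556, 6007, 1534, 7646]
— Period 3 —
Births: 6007 × 0.45 = 2703  |  1534 × 0.409 = 627 → 3330
Group 2: 2470 × 0.973 = 2403
Group 3: 3556 × 0.953 = 3389
Group 4: 6007 × 0.948 = 5695
Group 5: 1534 × 0.955 + 7646 × 0.613 = 1465 + 4687 = 6152
Net migration: Group 1 − 210 → 3120; Group 2 − 120 → 2283; Group 3 − 230 → 3159; Group 4 − 190 → 5505; Group 5 + 120 → 6272
End of period: [3120, 2283, 3159, 5505, 6272]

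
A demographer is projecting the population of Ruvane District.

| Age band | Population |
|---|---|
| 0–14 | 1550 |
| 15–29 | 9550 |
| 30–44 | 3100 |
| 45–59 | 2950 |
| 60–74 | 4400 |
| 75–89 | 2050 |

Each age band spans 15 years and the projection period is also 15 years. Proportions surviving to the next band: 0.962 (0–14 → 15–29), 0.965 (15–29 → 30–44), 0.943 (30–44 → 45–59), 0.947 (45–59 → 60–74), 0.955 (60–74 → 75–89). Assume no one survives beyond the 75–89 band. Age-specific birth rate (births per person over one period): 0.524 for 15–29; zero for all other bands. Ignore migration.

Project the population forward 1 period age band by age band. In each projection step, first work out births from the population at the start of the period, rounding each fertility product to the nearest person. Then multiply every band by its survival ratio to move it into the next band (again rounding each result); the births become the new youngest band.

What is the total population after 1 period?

[period 1]
Births: 9550 * 0.524 = 5004
15–29: 1550 * 0.962 = 1491
30–44: 9550 * 0.965 = 9216
45–59: 3100 * 0.943 = 2923
60–74: 2950 * 0.947 = 2794
75–89: 4400 * 0.955 = 4202
Giving 5004 / 1491 / 9216 / 2923 / 2794 / 4202.
Total after period 1: 5004 + 1491 + 9216 + 2923 + 2794 + 4202 = 25630

25630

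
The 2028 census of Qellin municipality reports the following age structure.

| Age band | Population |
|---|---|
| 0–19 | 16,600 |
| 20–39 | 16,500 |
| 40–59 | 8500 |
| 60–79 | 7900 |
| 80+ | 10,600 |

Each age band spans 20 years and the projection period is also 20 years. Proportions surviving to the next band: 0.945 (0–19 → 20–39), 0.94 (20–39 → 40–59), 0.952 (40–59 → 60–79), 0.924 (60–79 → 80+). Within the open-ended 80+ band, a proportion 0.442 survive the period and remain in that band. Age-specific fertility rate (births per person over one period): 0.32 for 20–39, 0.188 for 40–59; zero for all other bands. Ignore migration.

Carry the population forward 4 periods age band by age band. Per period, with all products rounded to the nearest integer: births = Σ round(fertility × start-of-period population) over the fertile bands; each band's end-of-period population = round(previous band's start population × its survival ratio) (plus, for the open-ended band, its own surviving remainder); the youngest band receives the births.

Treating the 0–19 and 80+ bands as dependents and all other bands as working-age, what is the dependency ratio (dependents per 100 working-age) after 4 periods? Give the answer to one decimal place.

Let band 1 be 0–19 through band 5 = 80+.
[period 1]
Births: 16500 × 0.32 = 5280, 8500 × 0.188 = 1598 → total 6878
Band 2: 16600 × 0.945 = 15687
Band 3: 16500 × 0.94 = 15510
Band 4: 8500 × 0.952 = 8092
Band 5: 7900 × 0.924 + 10600 × 0.442 = 7300 + 4685 = 11985
End of period: [6878, 15687, 15510, 8092, 11985]
[period 2]
Births: 15687 × 0.32 = 5020, 15510 × 0.188 = 2916 → total 7936
Band 2: 6878 × 0.945 = 6500
Band 3: 15687 × 0.94 = 14746
Band 4: 15510 × 0.952 = 14766
Band 5: 8092 × 0.924 + 11985 × 0.442 = 7477 + 5297 = 12774
End of period: [7936, 6500, 14746, 14766, 12774]
[period 3]
Births: 6500 × 0.32 = 2080, 14746 × 0.188 = 2772 → total 4852
Band 2: 7936 × 0.945 = 7500
Band 3: 6500 × 0.94 = 6110
Band 4: 14746 × 0.952 = 14038
Band 5: 14766 × 0.924 + 12774 × 0.442 = 13644 + 5646 = 19290
End of period: [4852, 7500, 6110, 14038, 19290]
[period 4]
Births: 7500 × 0.32 = 2400, 6110 × 0.188 = 1149 → total 3549
Band 2: 4852 × 0.945 = 4585
Band 3: 7500 × 0.94 = 7050
Band 4: 6110 × 0.952 = 5817
Band 5: 14038 × 0.924 + 19290 × 0.442 = 12971 + 8526 = 21497
End of period: [3549, 4585, 7050, 5817, 21497]
Dependents (band 0–19 + band 80+) = 3549 + 21497 = 25046; working-age = 17452; ratio = 25046/17452 × 100 = 143.5

143.5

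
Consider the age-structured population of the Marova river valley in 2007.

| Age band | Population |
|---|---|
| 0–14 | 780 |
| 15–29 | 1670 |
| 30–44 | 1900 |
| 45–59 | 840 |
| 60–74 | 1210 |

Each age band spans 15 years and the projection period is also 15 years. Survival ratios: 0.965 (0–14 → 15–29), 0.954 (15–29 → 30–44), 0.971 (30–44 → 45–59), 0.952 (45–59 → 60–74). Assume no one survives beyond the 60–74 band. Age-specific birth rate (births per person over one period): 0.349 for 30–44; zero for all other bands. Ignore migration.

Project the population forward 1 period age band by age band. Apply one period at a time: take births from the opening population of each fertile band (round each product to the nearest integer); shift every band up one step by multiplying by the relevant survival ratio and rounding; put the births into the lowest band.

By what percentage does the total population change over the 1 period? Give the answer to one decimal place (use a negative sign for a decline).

-11.7

After projecting period 1:
Births: 1900 × 0.349 = 663
15–29: 780 × 0.965 = 753
30–44: 1670 × 0.954 = 1593
45–59: 1900 × 0.971 = 1845
60–74: 840 × 0.952 = 800
→ [663, 753, 1593, 1845, 800]
Total: 6400 → 5654; change = -746; percentage change = -11.7%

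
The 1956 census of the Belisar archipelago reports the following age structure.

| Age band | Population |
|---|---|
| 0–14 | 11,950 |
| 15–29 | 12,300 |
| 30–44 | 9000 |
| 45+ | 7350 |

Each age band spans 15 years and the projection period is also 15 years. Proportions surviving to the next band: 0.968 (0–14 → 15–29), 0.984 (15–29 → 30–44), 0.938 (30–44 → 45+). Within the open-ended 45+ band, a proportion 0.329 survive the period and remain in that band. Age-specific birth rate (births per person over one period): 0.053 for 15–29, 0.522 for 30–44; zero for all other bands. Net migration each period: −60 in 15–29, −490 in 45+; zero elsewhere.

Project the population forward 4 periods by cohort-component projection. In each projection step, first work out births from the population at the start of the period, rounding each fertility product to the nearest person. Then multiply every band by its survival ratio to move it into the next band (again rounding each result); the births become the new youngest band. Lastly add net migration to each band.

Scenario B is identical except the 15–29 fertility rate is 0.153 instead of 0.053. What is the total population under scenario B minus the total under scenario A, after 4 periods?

4313

— Period 1 —
Births: 12300 * 0.053 = 652 ; 9000 * 0.522 = 4698 → 5350
15–29: 11950 * 0.968 = 11568
30–44: 12300 * 0.984 = 12103
45+: 9000 * 0.938 + 7350 * 0.329 = 8442 + 2418 = 10860
Net migration: 15–29 − 60 → 11508; 45+ − 490 → 10370
Giving 5350 / 11508 / 12103 / 10370.
— Period 2 —
Births: 11508 * 0.053 = 610 ; 12103 * 0.522 = 6318 → 6928
15–29: 5350 * 0.968 = 5179
30–44: 11508 * 0.984 = 11324
45+: 12103 * 0.938 + 10370 * 0.329 = 11353 + 3412 = 14765
Net migration: 15–29 − 60 → 5119; 45+ − 490 → 14275
Giving 6928 / 5119 / 11324 / 14275.
— Period 3 —
Births: 5119 * 0.053 = 271 ; 11324 * 0.522 = 5911 → 6182
15–29: 6928 * 0.968 = 6706
30–44: 5119 * 0.984 = 5037
45+: 11324 * 0.938 + 14275 * 0.329 = 10622 + 4696 = 15318
Net migration: 15–29 − 60 → 6646; 45+ − 490 → 14828
Giving 6182 / 6646 / 5037 / 14828.
— Period 4 —
Births: 6646 * 0.053 = 352 ; 5037 * 0.522 = 2629 → 2981
15–29: 6182 * 0.968 = 5984
30–44: 6646 * 0.984 = 6540
45+: 5037 * 0.938 + 14828 * 0.329 = 4725 + 4878 = 9603
Net migration: 15–29 − 60 → 5924; 45+ − 490 → 9113
Giving 2981 / 5924 / 6540 / 9113.
Scenario A total after 4 periods: 24558
Scenario B projection —
— Period 1 —
Births: 12300 * 0.153 = 1882 ; 9000 * 0.522 = 4698 → 6580
15–29: 11950 * 0.968 = 11568
30–44: 12300 * 0.984 = 12103
45+: 9000 * 0.938 + 7350 * 0.329 = 8442 + 2418 = 10860
Net migration: 15–29 − 60 → 11508; 45+ − 490 → 10370
Giving 6580 / 11508 / 12103 / 10370.
— Period 2 —
Births: 11508 * 0.153 = 1761 ; 12103 * 0.522 = 6318 → 8079
15–29: 6580 * 0.968 = 6369
30–44: 11508 * 0.984 = 11324
45+: 12103 * 0.938 + 10370 * 0.329 = 11353 + 3412 = 14765
Net migration: 15–29 − 60 → 6309; 45+ − 490 → 14275
Giving 8079 / 6309 / 11324 / 14275.
— Period 3 —
Births: 6309 * 0.153 = 965 ; 11324 * 0.522 = 5911 → 6876
15–29: 8079 * 0.968 = 7820
30–44: 6309 * 0.984 = 6208
45+: 11324 * 0.938 + 14275 * 0.329 = 10622 + 4696 = 15318
Net migration: 15–29 − 60 → 7760; 45+ − 490 → 14828
Giving 6876 / 7760 / 6208 / 14828.
— Period 4 —
Births: 7760 * 0.153 = 1187 ; 6208 * 0.522 = 3241 → 4428
15–29: 6876 * 0.968 = 6656
30–44: 7760 * 0.984 = 7636
45+: 6208 * 0.938 + 14828 * 0.329 = 5823 + 4878 = 10701
Net migration: 15–29 − 60 → 6596; 45+ − 490 → 10211
Giving 4428 / 6596 / 7636 / 10211.
Scenario B total after 4 periods: 28871
Difference B − A = 28871 − 24558 = 4313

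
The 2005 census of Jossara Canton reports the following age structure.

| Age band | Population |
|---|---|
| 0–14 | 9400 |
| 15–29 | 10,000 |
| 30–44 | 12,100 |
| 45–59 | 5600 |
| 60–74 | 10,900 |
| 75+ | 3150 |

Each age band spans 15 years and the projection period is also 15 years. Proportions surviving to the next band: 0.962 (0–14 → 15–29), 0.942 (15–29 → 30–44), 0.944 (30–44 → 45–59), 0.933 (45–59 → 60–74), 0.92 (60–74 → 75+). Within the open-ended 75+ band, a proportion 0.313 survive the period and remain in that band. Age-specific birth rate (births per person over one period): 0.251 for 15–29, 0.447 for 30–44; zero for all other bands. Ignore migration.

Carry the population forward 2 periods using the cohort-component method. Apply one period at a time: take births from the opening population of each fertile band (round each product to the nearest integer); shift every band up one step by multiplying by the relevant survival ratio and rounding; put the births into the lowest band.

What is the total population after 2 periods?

After projecting period 1:
Births: 10000 × 0.251 = 2510 ; 12100 × 0.447 = 5409 ⇒ total 7919
15–29: 9400 × 0.962 = 9043
30–44: 10000 × 0.942 = 9420
45–59: 12100 × 0.944 = 11422
60–74: 5600 × 0.933 = 5225
75+: 10900 × 0.92 + 3150 × 0.313 = 10028 + 986 = 11014
Giving 7919 / 9043 / 9420 / 11422 / 5225 / 11014.
After projecting period 2:
Births: 9043 × 0.251 = 2270 ; 9420 × 0.447 = 4211 ⇒ total 6481
15–29: 7919 × 0.962 = 7618
30–44: 9043 × 0.942 = 8519
45–59: 9420 × 0.944 = 8892
60–74: 11422 × 0.933 = 10657
75+: 5225 × 0.92 + 11014 × 0.313 = 4807 + 3447 = 8254
Giving 6481 / 7618 / 8519 / 8892 / 10657 / 8254.
Total after period 2: 6481 + 7618 + 8519 + 8892 + 10657 + 8254 = 50421

50421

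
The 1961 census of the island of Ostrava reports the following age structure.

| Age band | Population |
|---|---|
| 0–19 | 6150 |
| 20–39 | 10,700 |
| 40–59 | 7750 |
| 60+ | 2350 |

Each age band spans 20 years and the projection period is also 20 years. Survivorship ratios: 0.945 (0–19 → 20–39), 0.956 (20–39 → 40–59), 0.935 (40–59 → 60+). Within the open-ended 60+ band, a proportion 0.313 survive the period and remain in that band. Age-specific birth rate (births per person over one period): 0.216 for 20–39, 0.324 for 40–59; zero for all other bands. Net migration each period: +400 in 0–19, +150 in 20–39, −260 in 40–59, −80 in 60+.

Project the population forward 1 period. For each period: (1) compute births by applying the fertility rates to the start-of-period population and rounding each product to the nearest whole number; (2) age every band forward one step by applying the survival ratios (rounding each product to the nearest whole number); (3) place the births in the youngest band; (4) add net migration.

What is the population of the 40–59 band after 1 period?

9969

After projecting period 1:
Births: 10700 × 0.216 = 2311, 7750 × 0.324 = 2511 → total 4822
20–39: 6150 × 0.945 = 5812
40–59: 10700 × 0.956 = 10229
60+: 7750 × 0.935 + 2350 × 0.313 = 7246 + 736 = 7982
Net migration: 0–19 + 400 → 5222; 20–39 + 150 → 5962; 40–59 − 260 → 9969; 60+ − 80 → 7902
→ [5222, 5962, 9969, 7902]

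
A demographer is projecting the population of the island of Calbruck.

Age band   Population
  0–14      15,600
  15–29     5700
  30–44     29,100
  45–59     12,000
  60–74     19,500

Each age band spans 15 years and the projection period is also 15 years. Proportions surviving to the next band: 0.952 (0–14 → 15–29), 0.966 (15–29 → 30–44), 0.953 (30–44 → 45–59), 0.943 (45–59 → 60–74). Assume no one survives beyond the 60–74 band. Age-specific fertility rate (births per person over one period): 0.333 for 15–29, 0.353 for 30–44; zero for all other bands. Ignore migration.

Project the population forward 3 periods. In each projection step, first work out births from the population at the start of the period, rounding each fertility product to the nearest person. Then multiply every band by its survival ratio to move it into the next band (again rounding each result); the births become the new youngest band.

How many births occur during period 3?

8922

Numbering the bands 1..5 from youngest to oldest:
Period 1.
Births: 5700 × 0.333 = 1898 ; 29100 × 0.353 = 10272 → 12170
Band 2: 15600 × 0.952 = 14851
Band 3: 5700 × 0.966 = 5506
Band 4: 29100 × 0.953 = 27732
Band 5: 12000 × 0.943 = 11316
Population now: 0–14=12170, 15–29=14851, 30–44=5506, 45–59=27732, 60–74=11316
Period 2.
Births: 14851 × 0.333 = 4945 ; 5506 × 0.353 = 1944 → 6889
Band 2: 12170 × 0.952 = 11586
Band 3: 14851 × 0.966 = 14346
Band 4: 5506 × 0.953 = 5247
Band 5: 27732 × 0.943 = 26151
Population now: 0–14=6889, 15–29=11586, 30–44=14346, 45–59=5247, 60–74=26151
Period 3.
Births: 11586 × 0.333 = 3858 ; 14346 × 0.353 = 5064 → 8922
Band 2: 6889 × 0.952 = 6558
Band 3: 11586 × 0.966 = 11192
Band 4: 14346 × 0.953 = 13672
Band 5: 5247 × 0.943 = 4948
Population now: 0–14=8922, 15–29=6558, 30–44=11192, 45–59=13672, 60–74=4948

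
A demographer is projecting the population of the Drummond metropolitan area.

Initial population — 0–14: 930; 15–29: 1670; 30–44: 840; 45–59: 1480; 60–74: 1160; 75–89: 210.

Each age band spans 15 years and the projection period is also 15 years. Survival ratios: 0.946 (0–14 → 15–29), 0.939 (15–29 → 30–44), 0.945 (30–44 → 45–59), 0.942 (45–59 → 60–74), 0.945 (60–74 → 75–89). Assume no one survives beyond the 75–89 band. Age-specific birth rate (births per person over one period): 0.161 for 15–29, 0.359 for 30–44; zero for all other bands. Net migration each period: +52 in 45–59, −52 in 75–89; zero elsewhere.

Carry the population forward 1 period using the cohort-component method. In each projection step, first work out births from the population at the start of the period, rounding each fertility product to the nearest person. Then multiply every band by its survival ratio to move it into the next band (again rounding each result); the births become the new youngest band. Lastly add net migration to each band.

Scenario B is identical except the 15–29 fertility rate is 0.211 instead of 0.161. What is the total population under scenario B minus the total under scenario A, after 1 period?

83

(Groups numbered youngest = 1 to oldest = 6.)
Period 1.
Births: 1670 × 0.161 = 269 ; 840 × 0.359 = 302 ⇒ total 571
Group 2: 930 × 0.946 = 880
Group 3: 1670 × 0.939 = 1568
Group 4: 840 × 0.945 = 794
Group 5: 1480 × 0.942 = 1394
Group 6: 1160 × 0.945 = 1096
Net migration: Group 4 + 52 → 846; Group 6 − 52 → 1044
Giving 571 / 880 / 1568 / 846 / 1394 / 1044.
Scenario A total after 1 period: 6303
Scenario B projection —
Period 1.
Births: 1670 × 0.211 = 352 ; 840 × 0.359 = 302 ⇒ total 654
Group 2: 930 × 0.946 = 880
Group 3: 1670 × 0.939 = 1568
Group 4: 840 × 0.945 = 794
Group 5: 1480 × 0.942 = 1394
Group 6: 1160 × 0.945 = 1096
Net migration: Group 4 + 52 → 846; Group 6 − 52 → 1044
Giving 654 / 880 / 1568 / 846 / 1394 / 1044.
Scenario B total after 1 period: 6386
Difference B − A = 6386 − 6303 = 83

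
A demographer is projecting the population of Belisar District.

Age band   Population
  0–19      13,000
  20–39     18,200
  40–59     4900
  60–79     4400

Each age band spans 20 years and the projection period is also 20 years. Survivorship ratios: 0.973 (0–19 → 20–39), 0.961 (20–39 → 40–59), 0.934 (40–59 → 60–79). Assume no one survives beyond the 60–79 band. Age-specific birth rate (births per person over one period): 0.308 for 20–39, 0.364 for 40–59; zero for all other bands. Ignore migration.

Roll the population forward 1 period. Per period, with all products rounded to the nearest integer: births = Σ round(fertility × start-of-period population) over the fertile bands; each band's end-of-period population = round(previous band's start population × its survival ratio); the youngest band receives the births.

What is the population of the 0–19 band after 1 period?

7390

— Period 1 —
Births: 18200 * 0.308 = 5606 ; 4900 * 0.364 = 1784 → 7390
20–39: 13000 * 0.973 = 12649
40–59: 18200 * 0.961 = 17490
60–79: 4900 * 0.934 = 4577
End of period: [7390, 12649, 17490, 4577]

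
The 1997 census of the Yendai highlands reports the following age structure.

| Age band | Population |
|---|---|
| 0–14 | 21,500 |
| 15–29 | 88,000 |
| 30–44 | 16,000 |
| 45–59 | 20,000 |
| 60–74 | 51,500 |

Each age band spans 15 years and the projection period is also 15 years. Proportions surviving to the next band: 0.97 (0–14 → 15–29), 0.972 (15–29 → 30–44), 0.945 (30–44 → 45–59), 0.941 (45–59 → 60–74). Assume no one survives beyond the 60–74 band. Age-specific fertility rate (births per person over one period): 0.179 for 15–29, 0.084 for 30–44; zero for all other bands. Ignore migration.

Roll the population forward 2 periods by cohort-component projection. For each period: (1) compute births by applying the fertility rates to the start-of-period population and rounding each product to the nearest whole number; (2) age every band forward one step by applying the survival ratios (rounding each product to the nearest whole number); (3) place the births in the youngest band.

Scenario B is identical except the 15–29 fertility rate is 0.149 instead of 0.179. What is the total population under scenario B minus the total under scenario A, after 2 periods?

-3187

(Bands numbered youngest = 1 to oldest = 5.)
Period 1.
Births: 88000 × 0.179 = 15752, 16000 × 0.084 = 1344 ⇒ total 17096
Band 2: 21500 × 0.97 = 20855
Band 3: 88000 × 0.972 = 85536
Band 4: 16000 × 0.945 = 15120
Band 5: 20000 × 0.941 = 18820
Population now: 0–14=17096, 15–29=20855, 30–44=85536, 45–59=15120, 60–74=18820
Period 2.
Births: 20855 × 0.179 = 3733, 85536 × 0.084 = 7185 ⇒ total 10918
Band 2: 17096 × 0.97 = 16583
Band 3: 20855 × 0.972 = 20271
Band 4: 85536 × 0.945 = 80832
Band 5: 15120 × 0.941 = 14228
Population now: 0–14=10918, 15–29=16583, 30–44=20271, 45–59=80832, 60–74=14228
Scenario A total after 2 periods: 142832
Scenario B projection —
Period 1.
Births: 88000 × 0.149 = 13112, 16000 × 0.084 = 1344 ⇒ total 14456
Band 2: 21500 × 0.97 = 20855
Band 3: 88000 × 0.972 = 85536
Band 4: 16000 × 0.945 = 15120
Band 5: 20000 × 0.941 = 18820
Population now: 0–14=14456, 15–29=20855, 30–44=85536, 45–59=15120, 60–74=18820
Period 2.
Births: 20855 × 0.149 = 3107, 85536 × 0.084 = 7185 ⇒ total 10292
Band 2: 14456 × 0.97 = 14022
Band 3: 20855 × 0.972 = 20271
Band 4: 85536 × 0.945 = 80832
Band 5: 15120 × 0.941 = 14228
Population now: 0–14=10292, 15–29=14022, 30–44=20271, 45–59=80832, 60–74=14228
Scenario B total after 2 periods: 139645
Difference B − A = 139645 − 142832 = -3187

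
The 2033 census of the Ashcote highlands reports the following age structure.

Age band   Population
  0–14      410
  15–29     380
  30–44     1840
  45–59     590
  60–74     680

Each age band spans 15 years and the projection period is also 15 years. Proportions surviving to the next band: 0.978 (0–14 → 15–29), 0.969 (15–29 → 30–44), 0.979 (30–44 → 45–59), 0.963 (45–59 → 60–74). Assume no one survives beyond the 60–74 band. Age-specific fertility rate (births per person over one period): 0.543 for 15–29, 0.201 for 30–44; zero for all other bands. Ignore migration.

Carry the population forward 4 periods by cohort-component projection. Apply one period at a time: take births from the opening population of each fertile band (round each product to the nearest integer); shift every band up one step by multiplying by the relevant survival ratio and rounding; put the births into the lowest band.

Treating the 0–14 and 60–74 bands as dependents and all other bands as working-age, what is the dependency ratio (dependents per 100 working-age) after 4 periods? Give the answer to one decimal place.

Call the groups 1 to 5, youngest first.
[period 1]
Births: 380 × 0.543 = 206, 1840 × 0.201 = 370 ⇒ total 576
Group 2: 410 × 0.978 = 401
Group 3: 380 × 0.969 = 368
Group 4: 1840 × 0.979 = 1801
Group 5: 590 × 0.963 = 568
Giving 576 / 401 / 368 / 1801 / 568.
[period 2]
Births: 401 × 0.543 = 218, 368 × 0.201 = 74 ⇒ total 292
Group 2: 576 × 0.978 = 563
Group 3: 401 × 0.969 = 389
Group 4: 368 × 0.979 = 360
Group 5: 1801 × 0.963 = 1734
Giving 292 / 563 / 389 / 360 / 1734.
[period 3]
Births: 563 × 0.543 = 306, 389 × 0.201 = 78 ⇒ total 384
Group 2: 292 × 0.978 = 286
Group 3: 563 × 0.969 = 546
Group 4: 389 × 0.979 = 381
Group 5: 360 × 0.963 = 347
Giving 384 / 286 / 546 / 381 / 347.
[period 4]
Births: 286 × 0.543 = 155, 546 × 0.201 = 110 ⇒ total 265
Group 2: 384 × 0.978 = 376
Group 3: 286 × 0.969 = 277
Group 4: 546 × 0.979 = 535
Group 5: 381 × 0.963 = 367
Giving 265 / 376 / 277 / 535 / 367.
Dependents (band 0–14 + band 60–74) = 265 + 367 = 632; working-age = 1188; ratio = 632/1188 × 100 = 53.2

53.2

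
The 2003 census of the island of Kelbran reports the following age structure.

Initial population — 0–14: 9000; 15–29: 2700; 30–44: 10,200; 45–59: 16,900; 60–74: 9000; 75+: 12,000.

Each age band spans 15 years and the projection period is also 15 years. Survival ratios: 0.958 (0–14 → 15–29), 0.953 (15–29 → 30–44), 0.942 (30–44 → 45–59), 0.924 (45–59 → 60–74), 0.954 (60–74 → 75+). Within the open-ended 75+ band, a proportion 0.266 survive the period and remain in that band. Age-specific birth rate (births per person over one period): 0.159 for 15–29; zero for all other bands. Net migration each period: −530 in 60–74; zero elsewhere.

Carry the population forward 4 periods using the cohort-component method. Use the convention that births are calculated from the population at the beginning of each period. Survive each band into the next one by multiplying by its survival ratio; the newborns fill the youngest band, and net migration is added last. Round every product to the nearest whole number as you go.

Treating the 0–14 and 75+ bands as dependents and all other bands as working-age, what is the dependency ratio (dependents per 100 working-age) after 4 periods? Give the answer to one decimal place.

Period 1:
Births: 2700 × 0.159 = 429
15–29: 9000 × 0.958 = 8622
30–44: 2700 × 0.953 = 2573
45–59: 10200 × 0.942 = 9608
60–74: 16900 × 0.924 = 15616
75+: 9000 × 0.954 + 12000 × 0.266 = 8586 + 3192 = 11778
Net migration: 60–74 − 530 → 15086
End of period: [429, 8622, 2573, 9608, 15086, 11778]
Period 2:
Births: 8622 × 0.159 = 1371
15–29: 429 × 0.958 = 411
30–44: 8622 × 0.953 = 8217
45–59: 2573 × 0.942 = 2424
60–74: 9608 × 0.924 = 8878
75+: 15086 × 0.954 + 11778 × 0.266 = 14392 + 3133 = 17525
Net migration: 60–74 − 530 → 8348
End of period: [1371, 411, 8217, 2424, 8348, 17525]
Period 3:
Births: 411 × 0.159 = 65
15–29: 1371 × 0.958 = 1313
30–44: 411 × 0.953 = 392
45–59: 8217 × 0.942 = 7740
60–74: 2424 × 0.924 = 2240
75+: 8348 × 0.954 + 17525 × 0.266 = 7964 + 4662 = 12626
Net migration: 60–74 − 530 → 1710
End of period: [65, 1313, 392, 7740, 1710, 12626]
Period 4:
Births: 1313 × 0.159 = 209
15–29: 65 × 0.958 = 62
30–44: 1313 × 0.953 = 1251
45–59: 392 × 0.942 = 369
60–74: 7740 × 0.924 = 7152
75+: 1710 × 0.954 + 12626 × 0.266 = 1631 + 3359 = 4990
Net migration: 60–74 − 530 → 6622
End of period: [209, 62, 1251, 369, 6622, 4990]
Dependents (band 0–14 + band 75+) = 209 + 4990 = 5199; working-age = 8304; ratio = 5199/8304 × 100 = 62.6

62.6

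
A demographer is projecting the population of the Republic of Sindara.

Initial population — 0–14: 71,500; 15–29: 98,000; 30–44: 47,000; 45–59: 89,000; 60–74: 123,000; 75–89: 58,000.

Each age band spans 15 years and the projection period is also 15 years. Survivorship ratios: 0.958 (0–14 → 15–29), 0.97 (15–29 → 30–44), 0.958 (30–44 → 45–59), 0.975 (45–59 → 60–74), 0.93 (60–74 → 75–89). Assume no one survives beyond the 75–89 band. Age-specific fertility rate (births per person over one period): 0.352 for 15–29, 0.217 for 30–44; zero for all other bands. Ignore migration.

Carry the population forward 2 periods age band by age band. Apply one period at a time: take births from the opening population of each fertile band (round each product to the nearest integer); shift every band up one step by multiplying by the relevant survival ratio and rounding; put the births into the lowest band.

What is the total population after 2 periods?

(Groups numbered youngest = 1 to oldest = 6.)
After projecting period 1:
Births: 98000 × 0.352 = 34496 ; 47000 × 0.217 = 10199 → total 44695
Group 2: 71500 × 0.958 = 68497
Group 3: 98000 × 0.97 = 95060
Group 4: 47000 × 0.958 = 45026
Group 5: 89000 × 0.975 = 86775
Group 6: 123000 × 0.93 = 114390
End of period: [44695, 68497, 95060, 45026, 86775, 114390]
After projecting period 2:
Births: 68497 × 0.352 = 24111 ; 95060 × 0.217 = 20628 → total 44739
Group 2: 44695 × 0.958 = 42818
Group 3: 68497 × 0.97 = 66442
Group 4: 95060 × 0.958 = 91067
Group 5: 45026 × 0.975 = 43900
Group 6: 86775 × 0.93 = 80701
End of period: [44739, 42818, 66442, 91067, 43900, 80701]
Total after period 2: 44739 + 42818 + 66442 + 91067 + 43900 + 80701 = 369667

369667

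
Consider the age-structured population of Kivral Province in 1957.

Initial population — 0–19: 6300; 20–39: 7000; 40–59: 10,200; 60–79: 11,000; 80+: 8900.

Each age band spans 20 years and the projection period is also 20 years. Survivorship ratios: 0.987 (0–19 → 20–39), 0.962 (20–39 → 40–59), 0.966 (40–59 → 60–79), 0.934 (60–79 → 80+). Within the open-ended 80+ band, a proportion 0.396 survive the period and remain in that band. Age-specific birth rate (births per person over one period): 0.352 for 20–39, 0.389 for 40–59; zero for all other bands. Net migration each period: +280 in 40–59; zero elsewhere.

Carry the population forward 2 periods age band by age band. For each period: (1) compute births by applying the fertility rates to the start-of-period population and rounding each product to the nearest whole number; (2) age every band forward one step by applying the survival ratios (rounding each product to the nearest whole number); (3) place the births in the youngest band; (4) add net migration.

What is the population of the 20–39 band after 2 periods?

6348

Call the groups 1 to 5, youngest first.
Period 1.
Births: 7000 * 0.352 = 2464  |  10200 * 0.389 = 3968 → 6432
Group 2: 6300 * 0.987 = 6218
Group 3: 7000 * 0.962 = 6734
Group 4: 10200 * 0.966 = 9853
Group 5: 11000 * 0.934 + 8900 * 0.396 = 10274 + 3524 = 13798
Net migration: Group 3 + 280 → 7014
Giving 6432 / 6218 / 7014 / 9853 / 13798.
Period 2.
Births: 6218 * 0.352 = 2189  |  7014 * 0.389 = 2728 → 4917
Group 2: 6432 * 0.987 = 6348
Group 3: 6218 * 0.962 = 5982
Group 4: 7014 * 0.966 = 6776
Group 5: 9853 * 0.934 + 13798 * 0.396 = 9203 + 5464 = 14667
Net migration: Group 3 + 280 → 6262
Giving 4917 / 6348 / 6262 / 6776 / 14667.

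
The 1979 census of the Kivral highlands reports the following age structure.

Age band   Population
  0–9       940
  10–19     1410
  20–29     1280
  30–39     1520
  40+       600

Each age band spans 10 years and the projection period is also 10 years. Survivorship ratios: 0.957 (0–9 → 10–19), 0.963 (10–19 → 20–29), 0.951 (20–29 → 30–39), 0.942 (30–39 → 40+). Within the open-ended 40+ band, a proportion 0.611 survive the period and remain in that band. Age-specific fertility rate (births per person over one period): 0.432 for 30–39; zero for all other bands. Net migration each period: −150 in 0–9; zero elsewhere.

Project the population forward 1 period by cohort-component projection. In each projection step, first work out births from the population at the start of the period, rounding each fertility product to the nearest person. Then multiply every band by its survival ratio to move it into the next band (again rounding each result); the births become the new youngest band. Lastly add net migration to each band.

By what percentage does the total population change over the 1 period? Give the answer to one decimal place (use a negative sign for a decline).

0.5

Numbering the groups 1..5 from youngest to oldest:
— Period 1 —
Births: 1520 × 0.432 = 657
Group 2: 940 × 0.957 = 900
Group 3: 1410 × 0.963 = 1358
Group 4: 1280 × 0.951 = 1217
Group 5: 1520 × 0.942 + 600 × 0.611 = 1432 + 367 = 1799
Net migration: Group 1 − 150 → 507
Population now: 0–9=507, 10–19=900, 20–29=1358, 30–39=1217, 40+=1799
Total: 5750 → 5781; change = 31; percentage change = 0.5%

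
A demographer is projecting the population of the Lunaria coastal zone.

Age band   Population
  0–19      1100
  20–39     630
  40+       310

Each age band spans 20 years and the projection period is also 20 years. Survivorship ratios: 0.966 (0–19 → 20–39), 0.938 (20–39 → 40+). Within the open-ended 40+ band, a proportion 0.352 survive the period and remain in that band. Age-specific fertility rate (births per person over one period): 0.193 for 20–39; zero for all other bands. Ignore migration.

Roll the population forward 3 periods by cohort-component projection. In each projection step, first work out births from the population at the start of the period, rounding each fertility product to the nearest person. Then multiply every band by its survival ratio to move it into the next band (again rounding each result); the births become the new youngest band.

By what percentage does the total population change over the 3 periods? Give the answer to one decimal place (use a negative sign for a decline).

Let group 1 be 0–19 through group 3 = 40+.
Period 1.
Births: 630 × 0.193 = 122
Group 2: 1100 × 0.966 = 1063
Group 3: 630 × 0.938 + 310 × 0.352 = 591 + 109 = 700
End of period: [122, 1063, 700]
Period 2.
Births: 1063 × 0.193 = 205
Group 2: 122 × 0.966 = 118
Group 3: 1063 × 0.938 + 700 × 0.352 = 997 + 246 = 1243
End of period: [205, 118, 1243]
Period 3.
Births: 118 × 0.193 = 23
Group 2: 205 × 0.966 = 198
Group 3: 118 × 0.938 + 1243 × 0.352 = 111 + 438 = 549
End of period: [23, 198, 549]
Total: 2040 → 770; change = -1270; percentage change = -62.3%

-62.3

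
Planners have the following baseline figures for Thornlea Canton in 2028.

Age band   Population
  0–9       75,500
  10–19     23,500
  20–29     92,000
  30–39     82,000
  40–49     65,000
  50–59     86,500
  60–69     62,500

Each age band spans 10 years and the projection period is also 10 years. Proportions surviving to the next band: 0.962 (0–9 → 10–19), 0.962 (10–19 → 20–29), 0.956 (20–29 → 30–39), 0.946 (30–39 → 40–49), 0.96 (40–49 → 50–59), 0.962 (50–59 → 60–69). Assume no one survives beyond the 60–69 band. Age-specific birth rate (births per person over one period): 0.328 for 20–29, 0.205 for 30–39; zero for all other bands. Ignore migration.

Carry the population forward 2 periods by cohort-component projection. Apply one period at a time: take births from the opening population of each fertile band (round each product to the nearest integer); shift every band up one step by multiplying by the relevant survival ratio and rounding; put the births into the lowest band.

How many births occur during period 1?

— Period 1 —
Births: 92000 × 0.328 = 30176 ; 82000 × 0.205 = 16810 → 46986
10–19: 75500 × 0.962 = 72631
20–29: 23500 × 0.962 = 22607
30–39: 92000 × 0.956 = 87952
40–49: 82000 × 0.946 = 77572
50–59: 65000 × 0.96 = 62400
60–69: 86500 × 0.962 = 83213
Giving 46986 / 72631 / 22607 / 87952 / 77572 / 62400 / 83213.

46986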